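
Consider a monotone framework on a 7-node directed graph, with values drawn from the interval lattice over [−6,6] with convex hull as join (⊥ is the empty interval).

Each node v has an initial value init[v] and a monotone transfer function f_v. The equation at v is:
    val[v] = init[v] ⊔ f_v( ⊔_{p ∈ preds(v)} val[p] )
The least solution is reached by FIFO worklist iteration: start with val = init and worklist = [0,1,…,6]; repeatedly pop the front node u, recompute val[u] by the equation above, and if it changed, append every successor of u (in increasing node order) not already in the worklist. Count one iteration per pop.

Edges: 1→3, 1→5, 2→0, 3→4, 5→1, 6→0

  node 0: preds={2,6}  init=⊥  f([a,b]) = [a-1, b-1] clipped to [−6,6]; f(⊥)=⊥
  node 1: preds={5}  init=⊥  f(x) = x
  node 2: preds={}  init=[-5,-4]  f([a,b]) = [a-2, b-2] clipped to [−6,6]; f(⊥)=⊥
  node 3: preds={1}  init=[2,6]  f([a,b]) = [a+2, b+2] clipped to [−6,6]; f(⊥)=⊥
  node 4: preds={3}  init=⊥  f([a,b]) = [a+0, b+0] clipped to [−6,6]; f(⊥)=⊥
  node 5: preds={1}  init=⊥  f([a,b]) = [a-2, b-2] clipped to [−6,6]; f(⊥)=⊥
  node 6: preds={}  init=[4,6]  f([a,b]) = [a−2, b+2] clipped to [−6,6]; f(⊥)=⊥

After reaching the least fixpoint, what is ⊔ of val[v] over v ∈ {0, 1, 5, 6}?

Worklist (7 pops):
  #1 pop 0: in=[-5,6] → [-6,5] (was ⊥); enqueue []
  #2 pop 1: in=⊥ → ⊥ (no change)
  #3 pop 2: in=⊥ → [-5,-4] (no change)
  #4 pop 3: in=⊥ → [2,6] (no change)
  #5 pop 4: in=[2,6] → [2,6] (was ⊥); enqueue []
  #6 pop 5: in=⊥ → ⊥ (no change)
  #7 pop 6: in=⊥ → [4,6] (no change)

Fixpoint:
  val[0] = [-6,5]
  val[1] = ⊥
  val[2] = [-5,-4]
  val[3] = [2,6]
  val[4] = [2,6]
  val[5] = ⊥
  val[6] = [4,6]

[-6,6]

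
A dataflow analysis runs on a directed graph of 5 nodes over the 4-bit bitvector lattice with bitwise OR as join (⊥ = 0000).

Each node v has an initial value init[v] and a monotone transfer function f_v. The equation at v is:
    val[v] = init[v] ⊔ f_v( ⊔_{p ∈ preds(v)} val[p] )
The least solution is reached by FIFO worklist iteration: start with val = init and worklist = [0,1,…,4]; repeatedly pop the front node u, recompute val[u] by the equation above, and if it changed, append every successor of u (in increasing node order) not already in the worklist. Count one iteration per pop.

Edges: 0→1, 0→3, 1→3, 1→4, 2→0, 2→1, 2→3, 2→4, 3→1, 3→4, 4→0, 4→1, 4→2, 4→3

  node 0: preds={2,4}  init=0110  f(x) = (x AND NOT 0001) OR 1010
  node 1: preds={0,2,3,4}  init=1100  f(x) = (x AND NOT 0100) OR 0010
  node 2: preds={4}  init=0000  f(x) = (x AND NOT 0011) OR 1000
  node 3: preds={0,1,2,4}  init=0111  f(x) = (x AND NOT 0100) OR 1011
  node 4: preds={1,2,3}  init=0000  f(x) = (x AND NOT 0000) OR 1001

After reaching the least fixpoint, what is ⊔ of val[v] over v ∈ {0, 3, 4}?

Iteration log — 12 steps:
  step 1. node 0  ⊔preds=0000  new=1110  old=0110  +wl: 
  step 2. node 1  ⊔preds=1111  new=1111  old=1100  +wl: 
  step 3. node 2  ⊔preds=0000  new=1000  old=0000  +wl: 0,1
  step 4. node 3  ⊔preds=1111  new=1111  old=0111  +wl: 
  step 5. node 4  ⊔preds=1111  new=1111  old=0000  +wl: 2,3
  step 6. node 0  ⊔preds=1111  new=1110  stable
  step 7. node 1  ⊔preds=1111  new=1111  stable
  step 8. node 2  ⊔preds=1111  new=1100  old=1000  +wl: 0,1,4
  step 9. node 3  ⊔preds=1111  new=1111  stable
  step 10. node 0  ⊔preds=1111  new=1110  stable
  step 11. node 1  ⊔preds=1111  new=1111  stable
  step 12. node 4  ⊔preds=1111  new=1111  stable

Least fixpoint reached:
  node 0: 1110
  node 1: 1111
  node 2: 1100
  node 3: 1111
  node 4: 1111

1111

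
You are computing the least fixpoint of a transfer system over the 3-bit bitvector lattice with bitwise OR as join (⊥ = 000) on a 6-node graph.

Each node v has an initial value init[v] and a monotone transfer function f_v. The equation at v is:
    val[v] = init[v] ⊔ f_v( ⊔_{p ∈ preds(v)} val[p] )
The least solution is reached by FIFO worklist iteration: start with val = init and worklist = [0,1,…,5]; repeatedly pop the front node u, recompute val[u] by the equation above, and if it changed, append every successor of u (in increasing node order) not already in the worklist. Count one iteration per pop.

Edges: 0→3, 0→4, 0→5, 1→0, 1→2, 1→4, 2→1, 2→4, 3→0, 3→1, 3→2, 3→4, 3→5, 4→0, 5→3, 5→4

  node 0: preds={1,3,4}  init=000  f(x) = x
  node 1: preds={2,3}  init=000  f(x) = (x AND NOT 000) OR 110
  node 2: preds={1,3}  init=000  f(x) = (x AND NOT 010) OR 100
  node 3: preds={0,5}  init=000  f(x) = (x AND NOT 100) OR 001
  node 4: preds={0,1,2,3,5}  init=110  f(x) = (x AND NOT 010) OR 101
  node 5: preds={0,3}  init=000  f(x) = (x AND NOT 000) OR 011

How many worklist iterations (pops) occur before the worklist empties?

14

Iteration log — 14 steps:
  step 1. node 0  ⊔preds=110  new=110  old=000  +wl: 
  step 2. node 1  ⊔preds=000  new=110  old=000  +wl: 0
  step 3. node 2  ⊔preds=110  new=100  old=000  +wl: 1
  step 4. node 3  ⊔preds=110  new=011  old=000  +wl: 2
  step 5. node 4  ⊔preds=111  new=111  old=110  +wl: 
  step 6. node 5  ⊔preds=111  new=111  old=000  +wl: 3,4
  step 7. node 0  ⊔preds=111  new=111  old=110  +wl: 5
  step 8. node 1  ⊔preds=111  new=111  old=110  +wl: 0
  step 9. node 2  ⊔preds=111  new=101  old=100  +wl: 1
  step 10. node 3  ⊔preds=111  new=011  stable
  step 11. node 4  ⊔preds=111  new=111  stable
  step 12. node 5  ⊔preds=111  new=111  stable
  step 13. node 0  ⊔preds=111  new=111  stable
  step 14. node 1  ⊔preds=111  new=111  stable

Least fixpoint reached:
  node 0: 111
  node 1: 111
  node 2: 101
  node 3: 011
  node 4: 111
  node 5: 111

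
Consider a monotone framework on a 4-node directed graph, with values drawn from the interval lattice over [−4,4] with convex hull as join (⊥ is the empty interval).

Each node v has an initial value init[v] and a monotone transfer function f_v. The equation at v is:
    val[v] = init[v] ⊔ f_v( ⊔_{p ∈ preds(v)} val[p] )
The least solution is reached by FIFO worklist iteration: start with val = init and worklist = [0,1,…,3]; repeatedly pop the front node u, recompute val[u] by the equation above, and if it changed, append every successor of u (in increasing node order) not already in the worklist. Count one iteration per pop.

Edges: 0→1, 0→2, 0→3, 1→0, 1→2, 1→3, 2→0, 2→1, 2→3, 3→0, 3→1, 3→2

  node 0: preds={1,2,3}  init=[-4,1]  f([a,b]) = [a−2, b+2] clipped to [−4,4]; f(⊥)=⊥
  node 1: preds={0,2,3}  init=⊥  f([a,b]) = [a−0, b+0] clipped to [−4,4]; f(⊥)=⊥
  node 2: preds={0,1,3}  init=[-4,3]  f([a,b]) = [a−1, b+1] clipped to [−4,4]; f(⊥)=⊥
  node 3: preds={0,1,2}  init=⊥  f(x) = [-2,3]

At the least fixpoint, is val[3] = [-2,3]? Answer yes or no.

Worklist (7 pops):
  #1 pop 0: in=[-4,3] → [-4,4] (was [-4,1]); enqueue []
  #2 pop 1: in=[-4,4] → [-4,4] (was ⊥); enqueue [0]
  #3 pop 2: in=[-4,4] → [-4,4] (was [-4,3]); enqueue [1]
  #4 pop 3: in=[-4,4] → [-2,3] (was ⊥); enqueue [2]
  #5 pop 0: in=[-4,4] → [-4,4] (no change)
  #6 pop 1: in=[-4,4] → [-4,4] (no change)
  #7 pop 2: in=[-4,4] → [-4,4] (no change)

Fixpoint:
  val[0] = [-4,4]
  val[1] = [-4,4]
  val[2] = [-4,4]
  val[3] = [-2,3]

yes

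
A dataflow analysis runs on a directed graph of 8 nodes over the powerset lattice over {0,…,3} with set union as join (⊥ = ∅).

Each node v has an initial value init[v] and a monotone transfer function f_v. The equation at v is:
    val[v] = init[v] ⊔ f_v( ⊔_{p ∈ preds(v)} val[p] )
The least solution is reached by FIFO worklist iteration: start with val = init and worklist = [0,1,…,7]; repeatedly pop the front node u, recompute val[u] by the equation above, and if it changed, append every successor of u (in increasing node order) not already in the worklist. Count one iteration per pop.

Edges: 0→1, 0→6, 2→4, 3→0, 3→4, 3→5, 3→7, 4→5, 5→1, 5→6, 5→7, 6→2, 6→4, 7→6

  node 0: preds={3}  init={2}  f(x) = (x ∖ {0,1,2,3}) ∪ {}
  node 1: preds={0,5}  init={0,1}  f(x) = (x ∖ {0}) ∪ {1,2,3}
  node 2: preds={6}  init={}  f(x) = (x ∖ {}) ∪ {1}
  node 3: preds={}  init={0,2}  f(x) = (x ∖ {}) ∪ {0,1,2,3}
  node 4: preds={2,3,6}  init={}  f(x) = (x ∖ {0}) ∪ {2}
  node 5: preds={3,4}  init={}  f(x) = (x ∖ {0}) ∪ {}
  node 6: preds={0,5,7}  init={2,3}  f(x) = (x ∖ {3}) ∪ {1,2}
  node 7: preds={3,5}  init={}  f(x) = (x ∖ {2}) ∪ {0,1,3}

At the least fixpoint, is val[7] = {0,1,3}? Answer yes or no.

Trace (15 dequeues):
  [1] u=0 | in {0,2} | out {2} | ==
  [2] u=1 | in {2} | out {0,1,2,3} | prev {0,1} | push {}
  [3] u=2 | in {2,3} | out {1,2,3} | prev {} | push {}
  [4] u=3 | in {} | out {0,1,2,3} | prev {0,2} | push {0}
  [5] u=4 | in {0,1,2,3} | out {1,2,3} | prev {} | push {}
  [6] u=5 | in {0,1,2,3} | out {1,2,3} | prev {} | push {1}
  [7] u=6 | in {1,2,3} | out {1,2,3} | prev {2,3} | push {2,4}
  [8] u=7 | in {0,1,2,3} | out {0,1,3} | prev {} | push {6}
  [9] u=0 | in {0,1,2,3} | out {2} | ==
  [10] u=1 | in {1,2,3} | out {0,1,2,3} | ==
  [11] u=2 | in {1,2,3} | out {1,2,3} | ==
  [12] u=4 | in {0,1,2,3} | out {1,2,3} | ==
  [13] u=6 | in {0,1,2,3} | out {0,1,2,3} | prev {1,2,3} | push {2,4}
  [14] u=2 | in {0,1,2,3} | out {0,1,2,3} | prev {1,2,3} | push {}
  [15] u=4 | in {0,1,2,3} | out {1,2,3} | ==

Converged values:
  [0] {2}
  [1] {0,1,2,3}
  [2] {0,1,2,3}
  [3] {0,1,2,3}
  [4] {1,2,3}
  [5] {1,2,3}
  [6] {0,1,2,3}
  [7] {0,1,3}

yes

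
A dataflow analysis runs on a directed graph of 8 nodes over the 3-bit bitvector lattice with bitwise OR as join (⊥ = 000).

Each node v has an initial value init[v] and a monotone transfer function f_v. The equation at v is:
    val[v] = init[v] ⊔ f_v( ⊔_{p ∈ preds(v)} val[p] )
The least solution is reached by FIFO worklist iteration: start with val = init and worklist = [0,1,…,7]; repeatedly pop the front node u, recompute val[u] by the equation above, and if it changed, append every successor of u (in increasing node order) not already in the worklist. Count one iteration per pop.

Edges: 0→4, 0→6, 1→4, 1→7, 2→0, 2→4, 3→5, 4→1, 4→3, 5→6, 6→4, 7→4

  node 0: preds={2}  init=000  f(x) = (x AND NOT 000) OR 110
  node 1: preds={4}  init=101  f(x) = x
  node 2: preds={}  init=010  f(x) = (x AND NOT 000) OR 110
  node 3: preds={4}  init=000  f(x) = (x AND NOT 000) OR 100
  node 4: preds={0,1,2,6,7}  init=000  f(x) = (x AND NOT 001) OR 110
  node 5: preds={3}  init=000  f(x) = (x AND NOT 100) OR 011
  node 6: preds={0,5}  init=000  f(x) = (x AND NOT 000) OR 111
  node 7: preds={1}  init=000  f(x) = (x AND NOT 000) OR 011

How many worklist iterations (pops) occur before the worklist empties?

14

Trace (14 dequeues):
  [1] u=0 | in 010 | out 110 | prev 000 | push {}
  [2] u=1 | in 000 | out 101 | ==
  [3] u=2 | in 000 | out 110 | prev 010 | push {0}
  [4] u=3 | in 000 | out 100 | prev 000 | push {}
  [5] u=4 | in 111 | out 110 | prev 000 | push {1,3}
  [6] u=5 | in 100 | out 011 | prev 000 | push {}
  [7] u=6 | in 111 | out 111 | prev 000 | push {4}
  [8] u=7 | in 101 | out 111 | prev 000 | push {}
  [9] u=0 | in 110 | out 110 | ==
  [10] u=1 | in 110 | out 111 | prev 101 | push {7}
  [11] u=3 | in 110 | out 110 | prev 100 | push {5}
  [12] u=4 | in 111 | out 110 | ==
  [13] u=7 | in 111 | out 111 | ==
  [14] u=5 | in 110 | out 011 | ==

Converged values:
  [0] 110
  [1] 111
  [2] 110
  [3] 110
  [4] 110
  [5] 011
  [6] 111
  [7] 111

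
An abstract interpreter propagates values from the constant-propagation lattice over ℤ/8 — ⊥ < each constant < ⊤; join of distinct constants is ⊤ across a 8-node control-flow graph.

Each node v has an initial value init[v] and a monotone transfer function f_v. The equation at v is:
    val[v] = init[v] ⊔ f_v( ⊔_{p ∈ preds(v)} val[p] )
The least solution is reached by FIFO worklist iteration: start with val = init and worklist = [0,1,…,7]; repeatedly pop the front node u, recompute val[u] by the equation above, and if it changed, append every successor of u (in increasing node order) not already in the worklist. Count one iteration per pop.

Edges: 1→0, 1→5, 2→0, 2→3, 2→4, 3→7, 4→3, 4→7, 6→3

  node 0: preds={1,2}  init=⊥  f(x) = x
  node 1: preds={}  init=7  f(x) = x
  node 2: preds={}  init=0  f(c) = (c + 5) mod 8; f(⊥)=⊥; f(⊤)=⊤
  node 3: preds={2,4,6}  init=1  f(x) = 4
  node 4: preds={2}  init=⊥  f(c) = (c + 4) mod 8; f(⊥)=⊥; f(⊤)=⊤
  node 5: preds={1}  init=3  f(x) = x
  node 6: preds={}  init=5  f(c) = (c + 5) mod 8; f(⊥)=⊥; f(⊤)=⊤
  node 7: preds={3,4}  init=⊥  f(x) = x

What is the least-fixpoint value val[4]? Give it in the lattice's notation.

4

Worklist (9 pops):
  #1 pop 0: in=⊤ → ⊤ (was ⊥); enqueue []
  #2 pop 1: in=⊥ → 7 (no change)
  #3 pop 2: in=⊥ → 0 (no change)
  #4 pop 3: in=⊤ → ⊤ (was 1); enqueue []
  #5 pop 4: in=0 → 4 (was ⊥); enqueue [3]
  #6 pop 5: in=7 → ⊤ (was 3); enqueue []
  #7 pop 6: in=⊥ → 5 (no change)
  #8 pop 7: in=⊤ → ⊤ (was ⊥); enqueue []
  #9 pop 3: in=⊤ → ⊤ (no change)

Fixpoint:
  val[0] = ⊤
  val[1] = 7
  val[2] = 0
  val[3] = ⊤
  val[4] = 4
  val[5] = ⊤
  val[6] = 5
  val[7] = ⊤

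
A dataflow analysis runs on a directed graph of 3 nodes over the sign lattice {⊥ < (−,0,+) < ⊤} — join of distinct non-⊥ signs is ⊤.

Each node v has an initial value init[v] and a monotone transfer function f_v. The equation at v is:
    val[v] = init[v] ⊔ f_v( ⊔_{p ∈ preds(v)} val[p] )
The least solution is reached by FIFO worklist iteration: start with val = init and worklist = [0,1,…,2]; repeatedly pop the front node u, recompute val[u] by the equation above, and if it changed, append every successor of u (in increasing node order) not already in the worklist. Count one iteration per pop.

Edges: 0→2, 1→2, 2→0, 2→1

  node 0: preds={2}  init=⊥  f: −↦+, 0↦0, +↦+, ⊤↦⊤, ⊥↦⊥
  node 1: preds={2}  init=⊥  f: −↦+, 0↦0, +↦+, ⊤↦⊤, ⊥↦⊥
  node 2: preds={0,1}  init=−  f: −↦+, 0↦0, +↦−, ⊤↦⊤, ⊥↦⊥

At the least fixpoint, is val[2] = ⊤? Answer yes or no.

no

Trace (3 dequeues):
  [1] u=0 | in − | out + | prev ⊥ | push {}
  [2] u=1 | in − | out + | prev ⊥ | push {}
  [3] u=2 | in + | out − | ==

Converged values:
  [0] +
  [1] +
  [2] −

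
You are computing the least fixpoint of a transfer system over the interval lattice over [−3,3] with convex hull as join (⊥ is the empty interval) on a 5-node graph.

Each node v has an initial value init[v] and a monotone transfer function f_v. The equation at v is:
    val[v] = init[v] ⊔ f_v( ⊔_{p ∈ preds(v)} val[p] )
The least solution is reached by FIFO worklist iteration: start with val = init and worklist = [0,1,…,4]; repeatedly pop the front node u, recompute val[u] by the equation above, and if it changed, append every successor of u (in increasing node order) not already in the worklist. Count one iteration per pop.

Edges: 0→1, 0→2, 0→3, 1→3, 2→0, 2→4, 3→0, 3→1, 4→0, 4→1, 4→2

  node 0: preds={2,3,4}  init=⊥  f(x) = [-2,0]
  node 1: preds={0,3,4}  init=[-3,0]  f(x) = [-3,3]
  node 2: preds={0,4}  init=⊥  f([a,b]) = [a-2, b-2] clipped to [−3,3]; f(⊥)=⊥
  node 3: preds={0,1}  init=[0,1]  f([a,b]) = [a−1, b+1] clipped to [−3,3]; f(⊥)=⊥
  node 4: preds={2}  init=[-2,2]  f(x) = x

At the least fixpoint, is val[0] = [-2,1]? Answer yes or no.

no

Iteration log — 8 steps:
  step 1. node 0  ⊔preds=[-2,2]  new=[-2,0]  old=⊥  +wl: 
  step 2. node 1  ⊔preds=[-2,2]  new=[-3,3]  old=[-3,0]  +wl: 
  step 3. node 2  ⊔preds=[-2,2]  new=[-3,0]  old=⊥  +wl: 0
  step 4. node 3  ⊔preds=[-3,3]  new=[-3,3]  old=[0,1]  +wl: 1
  step 5. node 4  ⊔preds=[-3,0]  new=[-3,2]  old=[-2,2]  +wl: 2
  step 6. node 0  ⊔preds=[-3,3]  new=[-2,0]  stable
  step 7. node 1  ⊔preds=[-3,3]  new=[-3,3]  stable
  step 8. node 2  ⊔preds=[-3,2]  new=[-3,0]  stable

Least fixpoint reached:
  node 0: [-2,0]
  node 1: [-3,3]
  node 2: [-3,0]
  node 3: [-3,3]
  node 4: [-3,2]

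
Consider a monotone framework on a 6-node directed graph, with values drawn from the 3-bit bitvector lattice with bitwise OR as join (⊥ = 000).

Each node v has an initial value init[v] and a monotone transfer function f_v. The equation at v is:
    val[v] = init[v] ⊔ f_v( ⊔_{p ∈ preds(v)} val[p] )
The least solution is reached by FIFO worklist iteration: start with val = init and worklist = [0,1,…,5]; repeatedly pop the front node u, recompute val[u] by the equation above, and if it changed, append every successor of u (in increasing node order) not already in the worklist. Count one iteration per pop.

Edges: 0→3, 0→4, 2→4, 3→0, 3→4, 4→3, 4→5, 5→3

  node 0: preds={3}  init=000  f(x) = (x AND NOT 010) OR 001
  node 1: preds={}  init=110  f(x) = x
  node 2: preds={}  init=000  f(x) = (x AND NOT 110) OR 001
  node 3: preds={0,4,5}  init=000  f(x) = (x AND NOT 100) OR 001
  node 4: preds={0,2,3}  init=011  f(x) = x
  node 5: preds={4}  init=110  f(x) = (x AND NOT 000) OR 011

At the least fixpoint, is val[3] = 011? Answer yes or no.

yes

Iteration log — 8 steps:
  step 1. node 0  ⊔preds=000  new=001  old=000  +wl: 
  step 2. node 1  ⊔preds=000  new=110  stable
  step 3. node 2  ⊔preds=000  new=001  old=000  +wl: 
  step 4. node 3  ⊔preds=111  new=011  old=000  +wl: 0
  step 5. node 4  ⊔preds=011  new=011  stable
  step 6. node 5  ⊔preds=011  new=111  old=110  +wl: 3
  step 7. node 0  ⊔preds=011  new=001  stable
  step 8. node 3  ⊔preds=111  new=011  stable

Least fixpoint reached:
  node 0: 001
  node 1: 110
  node 2: 001
  node 3: 011
  node 4: 011
  node 5: 111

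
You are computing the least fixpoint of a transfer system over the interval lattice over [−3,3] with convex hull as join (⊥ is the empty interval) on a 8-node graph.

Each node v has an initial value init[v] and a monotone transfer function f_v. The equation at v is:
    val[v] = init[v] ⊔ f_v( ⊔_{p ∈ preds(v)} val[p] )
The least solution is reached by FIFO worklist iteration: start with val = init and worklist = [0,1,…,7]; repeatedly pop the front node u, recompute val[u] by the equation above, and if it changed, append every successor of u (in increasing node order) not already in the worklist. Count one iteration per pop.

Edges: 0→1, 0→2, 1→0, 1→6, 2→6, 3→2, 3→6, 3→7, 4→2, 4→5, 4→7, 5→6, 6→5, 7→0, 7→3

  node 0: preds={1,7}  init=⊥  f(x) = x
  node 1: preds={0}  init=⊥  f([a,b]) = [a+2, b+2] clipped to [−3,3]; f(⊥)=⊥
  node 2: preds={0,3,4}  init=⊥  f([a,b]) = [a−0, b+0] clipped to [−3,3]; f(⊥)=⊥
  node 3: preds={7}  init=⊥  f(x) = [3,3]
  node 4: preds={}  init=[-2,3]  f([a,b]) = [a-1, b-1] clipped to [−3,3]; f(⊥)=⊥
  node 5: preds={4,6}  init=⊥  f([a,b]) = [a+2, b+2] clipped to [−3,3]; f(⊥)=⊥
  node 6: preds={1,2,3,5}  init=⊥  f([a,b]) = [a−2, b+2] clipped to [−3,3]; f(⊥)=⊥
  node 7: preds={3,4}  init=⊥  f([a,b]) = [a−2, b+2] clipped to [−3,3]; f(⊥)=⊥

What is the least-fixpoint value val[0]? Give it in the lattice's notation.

Iteration log — 17 steps:
  step 1. node 0  ⊔preds=⊥  new=⊥  stable
  step 2. node 1  ⊔preds=⊥  new=⊥  stable
  step 3. node 2  ⊔preds=[-2,3]  new=[-2,3]  old=⊥  +wl: 
  step 4. node 3  ⊔preds=⊥  new=[3,3]  old=⊥  +wl: 2
  step 5. node 4  ⊔preds=⊥  new=[-2,3]  stable
  step 6. node 5  ⊔preds=[-2,3]  new=[0,3]  old=⊥  +wl: 
  step 7. node 6  ⊔preds=[-2,3]  new=[-3,3]  old=⊥  +wl: 5
  step 8. node 7  ⊔preds=[-2,3]  new=[-3,3]  old=⊥  +wl: 0,3
  step 9. node 2  ⊔preds=[-2,3]  new=[-2,3]  stable
  step 10. node 5  ⊔preds=[-3,3]  new=[-1,3]  old=[0,3]  +wl: 6
  step 11. node 0  ⊔preds=[-3,3]  new=[-3,3]  old=⊥  +wl: 1,2
  step 12. node 3  ⊔preds=[-3,3]  new=[3,3]  stable
  step 13. node 6  ⊔preds=[-2,3]  new=[-3,3]  stable
  step 14. node 1  ⊔preds=[-3,3]  new=[-1,3]  old=⊥  +wl: 0,6
  step 15. node 2  ⊔preds=[-3,3]  new=[-3,3]  old=[-2,3]  +wl: 
  step 16. node 0  ⊔preds=[-3,3]  new=[-3,3]  stable
  step 17. node 6  ⊔preds=[-3,3]  new=[-3,3]  stable

Least fixpoint reached:
  node 0: [-3,3]
  node 1: [-1,3]
  node 2: [-3,3]
  node 3: [3,3]
  node 4: [-2,3]
  node 5: [-1,3]
  node 6: [-3,3]
  node 7: [-3,3]

[-3,3]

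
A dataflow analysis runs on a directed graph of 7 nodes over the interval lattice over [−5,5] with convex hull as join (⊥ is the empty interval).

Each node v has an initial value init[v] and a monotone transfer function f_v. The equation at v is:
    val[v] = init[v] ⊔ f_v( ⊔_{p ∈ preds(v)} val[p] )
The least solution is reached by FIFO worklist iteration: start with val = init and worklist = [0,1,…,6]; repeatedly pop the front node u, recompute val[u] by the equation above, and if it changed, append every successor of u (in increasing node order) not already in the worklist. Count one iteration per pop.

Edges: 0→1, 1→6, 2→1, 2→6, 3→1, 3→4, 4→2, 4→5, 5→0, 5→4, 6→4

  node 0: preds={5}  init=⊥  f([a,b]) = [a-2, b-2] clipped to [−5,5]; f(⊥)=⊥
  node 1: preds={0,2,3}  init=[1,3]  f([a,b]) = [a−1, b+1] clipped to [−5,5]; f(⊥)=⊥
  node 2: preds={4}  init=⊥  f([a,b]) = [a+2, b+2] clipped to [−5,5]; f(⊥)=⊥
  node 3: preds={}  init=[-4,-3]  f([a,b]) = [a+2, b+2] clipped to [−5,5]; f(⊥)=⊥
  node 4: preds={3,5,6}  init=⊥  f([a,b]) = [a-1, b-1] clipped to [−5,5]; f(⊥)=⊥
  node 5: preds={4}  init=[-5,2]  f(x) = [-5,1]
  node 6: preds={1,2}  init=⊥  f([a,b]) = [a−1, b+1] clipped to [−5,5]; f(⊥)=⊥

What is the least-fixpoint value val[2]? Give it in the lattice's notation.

Trace (18 dequeues):
  [1] u=0 | in [-5,2] | out [-5,0] | prev ⊥ | push {}
  [2] u=1 | in [-5,0] | out [-5,3] | prev [1,3] | push {}
  [3] u=2 | in ⊥ | out ⊥ | ==
  [4] u=3 | in ⊥ | out [-4,-3] | ==
  [5] u=4 | in [-5,2] | out [-5,1] | prev ⊥ | push {2}
  [6] u=5 | in [-5,1] | out [-5,2] | ==
  [7] u=6 | in [-5,3] | out [-5,4] | prev ⊥ | push {4}
  [8] u=2 | in [-5,1] | out [-3,3] | prev ⊥ | push {1,6}
  [9] u=4 | in [-5,4] | out [-5,3] | prev [-5,1] | push {2,5}
  [10] u=1 | in [-5,3] | out [-5,4] | prev [-5,3] | push {}
  [11] u=6 | in [-5,4] | out [-5,5] | prev [-5,4] | push {4}
  [12] u=2 | in [-5,3] | out [-3,5] | prev [-3,3] | push {1,6}
  [13] u=5 | in [-5,3] | out [-5,2] | ==
  [14] u=4 | in [-5,5] | out [-5,4] | prev [-5,3] | push {2,5}
  [15] u=1 | in [-5,5] | out [-5,5] | prev [-5,4] | push {}
  [16] u=6 | in [-5,5] | out [-5,5] | ==
  [17] u=2 | in [-5,4] | out [-3,5] | ==
  [18] u=5 | in [-5,4] | out [-5,2] | ==

Converged values:
  [0] [-5,0]
  [1] [-5,5]
  [2] [-3,5]
  [3] [-4,-3]
  [4] [-5,4]
  [5] [-5,2]
  [6] [-5,5]

[-3,5]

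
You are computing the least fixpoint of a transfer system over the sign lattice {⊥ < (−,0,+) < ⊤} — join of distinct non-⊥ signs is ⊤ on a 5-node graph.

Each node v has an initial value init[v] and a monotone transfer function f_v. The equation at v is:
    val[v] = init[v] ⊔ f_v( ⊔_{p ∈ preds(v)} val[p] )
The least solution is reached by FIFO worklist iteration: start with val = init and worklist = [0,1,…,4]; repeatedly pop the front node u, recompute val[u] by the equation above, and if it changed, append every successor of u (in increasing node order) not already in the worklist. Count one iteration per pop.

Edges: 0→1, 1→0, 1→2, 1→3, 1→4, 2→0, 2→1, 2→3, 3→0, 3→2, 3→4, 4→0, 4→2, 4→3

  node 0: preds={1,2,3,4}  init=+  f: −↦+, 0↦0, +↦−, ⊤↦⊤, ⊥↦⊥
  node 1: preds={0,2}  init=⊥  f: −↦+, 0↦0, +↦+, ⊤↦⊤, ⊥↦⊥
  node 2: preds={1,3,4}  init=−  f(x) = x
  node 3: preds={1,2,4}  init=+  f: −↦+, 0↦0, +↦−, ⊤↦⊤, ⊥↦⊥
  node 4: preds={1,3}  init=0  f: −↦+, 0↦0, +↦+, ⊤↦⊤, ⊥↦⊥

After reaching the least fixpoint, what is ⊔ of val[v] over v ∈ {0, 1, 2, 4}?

⊤

Worklist (9 pops):
  #1 pop 0: in=⊤ → ⊤ (was +); enqueue []
  #2 pop 1: in=⊤ → ⊤ (was ⊥); enqueue [0]
  #3 pop 2: in=⊤ → ⊤ (was −); enqueue [1]
  #4 pop 3: in=⊤ → ⊤ (was +); enqueue [2]
  #5 pop 4: in=⊤ → ⊤ (was 0); enqueue [3]
  #6 pop 0: in=⊤ → ⊤ (no change)
  #7 pop 1: in=⊤ → ⊤ (no change)
  #8 pop 2: in=⊤ → ⊤ (no change)
  #9 pop 3: in=⊤ → ⊤ (no change)

Fixpoint:
  val[0] = ⊤
  val[1] = ⊤
  val[2] = ⊤
  val[3] = ⊤
  val[4] = ⊤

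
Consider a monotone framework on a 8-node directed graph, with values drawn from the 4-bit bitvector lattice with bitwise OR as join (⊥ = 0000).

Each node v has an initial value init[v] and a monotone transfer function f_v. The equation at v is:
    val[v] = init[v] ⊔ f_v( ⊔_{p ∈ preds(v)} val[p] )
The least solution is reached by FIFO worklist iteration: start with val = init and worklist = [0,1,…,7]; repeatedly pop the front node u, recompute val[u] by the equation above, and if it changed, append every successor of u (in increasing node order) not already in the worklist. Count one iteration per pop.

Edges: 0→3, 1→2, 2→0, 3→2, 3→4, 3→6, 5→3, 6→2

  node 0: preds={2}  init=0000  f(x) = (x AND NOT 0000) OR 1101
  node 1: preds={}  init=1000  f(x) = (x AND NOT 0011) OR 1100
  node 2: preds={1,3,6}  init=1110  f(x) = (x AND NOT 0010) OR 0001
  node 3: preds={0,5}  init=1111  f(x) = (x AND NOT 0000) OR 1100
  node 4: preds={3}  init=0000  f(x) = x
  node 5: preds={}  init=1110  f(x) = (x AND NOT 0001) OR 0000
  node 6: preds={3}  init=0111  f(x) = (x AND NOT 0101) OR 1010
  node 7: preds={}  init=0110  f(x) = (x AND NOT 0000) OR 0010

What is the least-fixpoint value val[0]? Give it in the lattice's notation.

1111

Worklist (10 pops):
  #1 pop 0: in=1110 → 1111 (was 0000); enqueue []
  #2 pop 1: in=0000 → 1100 (was 1000); enqueue []
  #3 pop 2: in=1111 → 1111 (was 1110); enqueue [0]
  #4 pop 3: in=1111 → 1111 (no change)
  #5 pop 4: in=1111 → 1111 (was 0000); enqueue []
  #6 pop 5: in=0000 → 1110 (no change)
  #7 pop 6: in=1111 → 1111 (was 0111); enqueue [2]
  #8 pop 7: in=0000 → 0110 (no change)
  #9 pop 0: in=1111 → 1111 (no change)
  #10 pop 2: in=1111 → 1111 (no change)

Fixpoint:
  val[0] = 1111
  val[1] = 1100
  val[2] = 1111
  val[3] = 1111
  val[4] = 1111
  val[5] = 1110
  val[6] = 1111
  val[7] = 0110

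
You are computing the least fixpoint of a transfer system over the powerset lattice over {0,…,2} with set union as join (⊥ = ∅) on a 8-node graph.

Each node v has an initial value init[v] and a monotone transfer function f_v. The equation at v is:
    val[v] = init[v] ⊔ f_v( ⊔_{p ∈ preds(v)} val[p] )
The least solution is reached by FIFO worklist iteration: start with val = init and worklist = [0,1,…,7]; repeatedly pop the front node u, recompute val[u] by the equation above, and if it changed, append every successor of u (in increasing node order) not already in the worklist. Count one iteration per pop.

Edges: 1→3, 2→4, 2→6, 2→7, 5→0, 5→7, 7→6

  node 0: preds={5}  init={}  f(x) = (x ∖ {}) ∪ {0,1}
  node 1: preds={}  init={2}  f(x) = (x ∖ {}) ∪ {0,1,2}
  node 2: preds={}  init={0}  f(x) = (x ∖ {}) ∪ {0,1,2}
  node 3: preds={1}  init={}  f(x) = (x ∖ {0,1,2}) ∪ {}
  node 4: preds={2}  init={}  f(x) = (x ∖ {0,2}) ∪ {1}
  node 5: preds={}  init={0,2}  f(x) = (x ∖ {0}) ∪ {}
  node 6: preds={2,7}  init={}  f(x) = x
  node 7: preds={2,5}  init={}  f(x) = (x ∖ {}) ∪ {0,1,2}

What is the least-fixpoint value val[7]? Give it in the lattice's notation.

Trace (9 dequeues):
  [1] u=0 | in {0,2} | out {0,1,2} | prev {} | push {}
  [2] u=1 | in {} | out {0,1,2} | prev {2} | push {}
  [3] u=2 | in {} | out {0,1,2} | prev {0} | push {}
  [4] u=3 | in {0,1,2} | out {} | ==
  [5] u=4 | in {0,1,2} | out {1} | prev {} | push {}
  [6] u=5 | in {} | out {0,2} | ==
  [7] u=6 | in {0,1,2} | out {0,1,2} | prev {} | push {}
  [8] u=7 | in {0,1,2} | out {0,1,2} | prev {} | push {6}
  [9] u=6 | in {0,1,2} | out {0,1,2} | ==

Converged values:
  [0] {0,1,2}
  [1] {0,1,2}
  [2] {0,1,2}
  [3] {}
  [4] {1}
  [5] {0,2}
  [6] {0,1,2}
  [7] {0,1,2}

{0,1,2}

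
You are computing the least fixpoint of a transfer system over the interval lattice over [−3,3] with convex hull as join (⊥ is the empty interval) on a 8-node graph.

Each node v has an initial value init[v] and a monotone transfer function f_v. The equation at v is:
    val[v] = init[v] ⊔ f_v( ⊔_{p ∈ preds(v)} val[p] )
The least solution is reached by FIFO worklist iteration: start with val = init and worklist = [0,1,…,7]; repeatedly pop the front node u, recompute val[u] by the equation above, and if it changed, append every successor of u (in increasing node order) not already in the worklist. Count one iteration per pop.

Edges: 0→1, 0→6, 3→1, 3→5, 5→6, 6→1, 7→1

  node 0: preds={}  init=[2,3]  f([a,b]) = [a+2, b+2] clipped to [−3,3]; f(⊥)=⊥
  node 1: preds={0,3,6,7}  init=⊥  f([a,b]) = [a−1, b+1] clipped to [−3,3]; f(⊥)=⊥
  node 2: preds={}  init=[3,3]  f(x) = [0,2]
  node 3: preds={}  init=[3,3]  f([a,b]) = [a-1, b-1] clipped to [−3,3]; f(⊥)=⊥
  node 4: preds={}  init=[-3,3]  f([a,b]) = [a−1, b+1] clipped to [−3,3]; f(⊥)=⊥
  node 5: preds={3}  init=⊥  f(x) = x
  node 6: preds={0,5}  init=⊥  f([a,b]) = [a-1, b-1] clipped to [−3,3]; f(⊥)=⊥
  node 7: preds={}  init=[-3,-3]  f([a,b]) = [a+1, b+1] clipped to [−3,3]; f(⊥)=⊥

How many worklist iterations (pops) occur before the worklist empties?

9

Iteration log — 9 steps:
  step 1. node 0  ⊔preds=⊥  new=[2,3]  stable
  step 2. node 1  ⊔preds=[-3,3]  new=[-3,3]  old=⊥  +wl: 
  step 3. node 2  ⊔preds=⊥  new=[0,3]  old=[3,3]  +wl: 
  step 4. node 3  ⊔preds=⊥  new=[3,3]  stable
  step 5. node 4  ⊔preds=⊥  new=[-3,3]  stable
  step 6. node 5  ⊔preds=[3,3]  new=[3,3]  old=⊥  +wl: 
  step 7. node 6  ⊔preds=[2,3]  new=[1,2]  old=⊥  +wl: 1
  step 8. node 7  ⊔preds=⊥  new=[-3,-3]  stable
  step 9. node 1  ⊔preds=[-3,3]  new=[-3,3]  stable

Least fixpoint reached:
  node 0: [2,3]
  node 1: [-3,3]
  node 2: [0,3]
  node 3: [3,3]
  node 4: [-3,3]
  node 5: [3,3]
  node 6: [1,2]
  node 7: [-3,-3]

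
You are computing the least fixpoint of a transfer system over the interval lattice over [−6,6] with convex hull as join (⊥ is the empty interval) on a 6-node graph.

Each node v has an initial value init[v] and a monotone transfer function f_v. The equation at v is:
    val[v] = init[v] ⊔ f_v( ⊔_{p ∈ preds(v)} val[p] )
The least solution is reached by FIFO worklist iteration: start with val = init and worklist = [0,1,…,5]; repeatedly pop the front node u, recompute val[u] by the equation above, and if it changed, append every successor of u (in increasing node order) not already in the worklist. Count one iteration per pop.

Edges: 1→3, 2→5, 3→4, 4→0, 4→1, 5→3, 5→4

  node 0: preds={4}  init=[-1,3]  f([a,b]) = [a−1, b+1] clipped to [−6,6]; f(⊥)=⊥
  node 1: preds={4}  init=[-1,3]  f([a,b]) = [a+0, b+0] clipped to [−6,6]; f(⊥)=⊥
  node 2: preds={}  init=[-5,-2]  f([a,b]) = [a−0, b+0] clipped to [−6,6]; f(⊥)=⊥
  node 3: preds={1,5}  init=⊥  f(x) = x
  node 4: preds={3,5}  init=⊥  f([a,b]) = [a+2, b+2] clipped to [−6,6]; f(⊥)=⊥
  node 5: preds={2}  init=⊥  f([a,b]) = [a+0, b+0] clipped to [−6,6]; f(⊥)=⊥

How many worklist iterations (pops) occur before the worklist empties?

Worklist (14 pops):
  #1 pop 0: in=⊥ → [-1,3] (no change)
  #2 pop 1: in=⊥ → [-1,3] (no change)
  #3 pop 2: in=⊥ → [-5,-2] (no change)
  #4 pop 3: in=[-1,3] → [-1,3] (was ⊥); enqueue []
  #5 pop 4: in=[-1,3] → [1,5] (was ⊥); enqueue [0,1]
  #6 pop 5: in=[-5,-2] → [-5,-2] (was ⊥); enqueue [3,4]
  #7 pop 0: in=[1,5] → [-1,6] (was [-1,3]); enqueue []
  #8 pop 1: in=[1,5] → [-1,5] (was [-1,3]); enqueue []
  #9 pop 3: in=[-5,5] → [-5,5] (was [-1,3]); enqueue []
  #10 pop 4: in=[-5,5] → [-3,6] (was [1,5]); enqueue [0,1]
  #11 pop 0: in=[-3,6] → [-4,6] (was [-1,6]); enqueue []
  #12 pop 1: in=[-3,6] → [-3,6] (was [-1,5]); enqueue [3]
  #13 pop 3: in=[-5,6] → [-5,6] (was [-5,5]); enqueue [4]
  #14 pop 4: in=[-5,6] → [-3,6] (no change)

Fixpoint:
  val[0] = [-4,6]
  val[1] = [-3,6]
  val[2] = [-5,-2]
  val[3] = [-5,6]
  val[4] = [-3,6]
  val[5] = [-5,-2]

14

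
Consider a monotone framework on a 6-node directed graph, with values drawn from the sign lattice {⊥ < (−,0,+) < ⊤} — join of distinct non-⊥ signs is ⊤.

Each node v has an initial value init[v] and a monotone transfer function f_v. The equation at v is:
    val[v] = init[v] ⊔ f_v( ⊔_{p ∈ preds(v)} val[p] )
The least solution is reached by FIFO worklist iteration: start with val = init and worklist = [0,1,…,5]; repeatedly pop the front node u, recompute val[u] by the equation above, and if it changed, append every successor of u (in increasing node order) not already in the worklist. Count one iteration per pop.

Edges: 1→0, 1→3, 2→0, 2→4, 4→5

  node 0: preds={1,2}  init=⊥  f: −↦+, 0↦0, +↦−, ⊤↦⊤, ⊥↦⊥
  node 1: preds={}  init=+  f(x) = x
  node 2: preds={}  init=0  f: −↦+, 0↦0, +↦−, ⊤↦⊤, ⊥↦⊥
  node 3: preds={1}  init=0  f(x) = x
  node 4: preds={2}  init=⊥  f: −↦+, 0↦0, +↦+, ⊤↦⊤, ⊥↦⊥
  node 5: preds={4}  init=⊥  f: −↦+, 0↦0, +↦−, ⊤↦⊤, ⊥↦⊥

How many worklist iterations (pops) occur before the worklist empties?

Trace (6 dequeues):
  [1] u=0 | in ⊤ | out ⊤ | prev ⊥ | push {}
  [2] u=1 | in ⊥ | out + | ==
  [3] u=2 | in ⊥ | out 0 | ==
  [4] u=3 | in + | out ⊤ | prev 0 | push {}
  [5] u=4 | in 0 | out 0 | prev ⊥ | push {}
  [6] u=5 | in 0 | out 0 | prev ⊥ | push {}

Converged values:
  [0] ⊤
  [1] +
  [2] 0
  [3] ⊤
  [4] 0
  [5] 0

6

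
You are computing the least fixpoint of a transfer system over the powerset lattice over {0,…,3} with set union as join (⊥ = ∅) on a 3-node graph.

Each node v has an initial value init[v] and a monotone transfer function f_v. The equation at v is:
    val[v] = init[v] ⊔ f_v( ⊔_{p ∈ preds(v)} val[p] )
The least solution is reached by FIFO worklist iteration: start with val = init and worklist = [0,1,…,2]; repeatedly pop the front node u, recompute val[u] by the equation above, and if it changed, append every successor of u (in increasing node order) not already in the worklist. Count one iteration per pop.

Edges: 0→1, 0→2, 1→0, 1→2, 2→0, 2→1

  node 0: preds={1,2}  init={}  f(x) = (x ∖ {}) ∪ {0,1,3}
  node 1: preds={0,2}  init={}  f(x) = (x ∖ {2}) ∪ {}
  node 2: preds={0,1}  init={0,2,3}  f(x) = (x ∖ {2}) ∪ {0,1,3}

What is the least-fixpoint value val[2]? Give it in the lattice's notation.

{0,1,2,3}

Trace (5 dequeues):
  [1] u=0 | in {0,2,3} | out {0,1,2,3} | prev {} | push {}
  [2] u=1 | in {0,1,2,3} | out {0,1,3} | prev {} | push {0}
  [3] u=2 | in {0,1,2,3} | out {0,1,2,3} | prev {0,2,3} | push {1}
  [4] u=0 | in {0,1,2,3} | out {0,1,2,3} | ==
  [5] u=1 | in {0,1,2,3} | out {0,1,3} | ==

Converged values:
  [0] {0,1,2,3}
  [1] {0,1,3}
  [2] {0,1,2,3}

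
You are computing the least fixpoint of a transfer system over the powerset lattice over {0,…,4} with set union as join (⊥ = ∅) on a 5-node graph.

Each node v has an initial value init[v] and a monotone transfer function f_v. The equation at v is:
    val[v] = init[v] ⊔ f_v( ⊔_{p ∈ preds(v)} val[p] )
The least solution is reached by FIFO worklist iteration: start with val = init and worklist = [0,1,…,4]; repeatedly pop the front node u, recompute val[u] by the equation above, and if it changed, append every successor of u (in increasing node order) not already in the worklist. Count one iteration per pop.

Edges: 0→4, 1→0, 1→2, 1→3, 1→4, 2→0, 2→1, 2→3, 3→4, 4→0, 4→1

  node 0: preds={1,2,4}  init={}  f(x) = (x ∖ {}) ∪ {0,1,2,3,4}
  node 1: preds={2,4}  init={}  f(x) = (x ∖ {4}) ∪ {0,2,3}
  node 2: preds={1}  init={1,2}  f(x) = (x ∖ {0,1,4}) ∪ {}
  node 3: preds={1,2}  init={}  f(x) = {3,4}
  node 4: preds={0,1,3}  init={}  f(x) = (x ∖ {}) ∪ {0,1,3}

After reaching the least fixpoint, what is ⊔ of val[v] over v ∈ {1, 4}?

{0,1,2,3,4}

Iteration log — 7 steps:
  step 1. node 0  ⊔preds={1,2}  new={0,1,2,3,4}  old={}  +wl: 
  step 2. node 1  ⊔preds={1,2}  new={0,1,2,3}  old={}  +wl: 0
  step 3. node 2  ⊔preds={0,1,2,3}  new={1,2,3}  old={1,2}  +wl: 1
  step 4. node 3  ⊔preds={0,1,2,3}  new={3,4}  old={}  +wl: 
  step 5. node 4  ⊔preds={0,1,2,3,4}  new={0,1,2,3,4}  old={}  +wl: 
  step 6. node 0  ⊔preds={0,1,2,3,4}  new={0,1,2,3,4}  stable
  step 7. node 1  ⊔preds={0,1,2,3,4}  new={0,1,2,3}  stable

Least fixpoint reached:
  node 0: {0,1,2,3,4}
  node 1: {0,1,2,3}
  node 2: {1,2,3}
  node 3: {3,4}
  node 4: {0,1,2,3,4}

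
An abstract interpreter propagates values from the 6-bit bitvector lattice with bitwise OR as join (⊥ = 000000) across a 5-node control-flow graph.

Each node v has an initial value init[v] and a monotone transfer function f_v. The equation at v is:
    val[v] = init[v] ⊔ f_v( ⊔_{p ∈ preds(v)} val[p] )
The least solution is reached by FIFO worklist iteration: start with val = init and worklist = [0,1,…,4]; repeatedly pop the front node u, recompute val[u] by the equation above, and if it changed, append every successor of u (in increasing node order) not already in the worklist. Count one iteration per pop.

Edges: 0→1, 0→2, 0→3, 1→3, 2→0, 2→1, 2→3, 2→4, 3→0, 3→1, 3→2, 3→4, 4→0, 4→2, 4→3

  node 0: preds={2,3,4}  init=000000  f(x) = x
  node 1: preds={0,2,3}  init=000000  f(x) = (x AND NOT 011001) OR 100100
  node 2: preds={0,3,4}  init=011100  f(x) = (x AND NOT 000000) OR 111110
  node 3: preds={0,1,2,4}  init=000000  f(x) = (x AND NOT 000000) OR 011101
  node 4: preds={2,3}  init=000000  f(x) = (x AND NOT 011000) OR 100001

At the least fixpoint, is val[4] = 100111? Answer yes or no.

Trace (12 dequeues):
  [1] u=0 | in 011100 | out 011100 | prev 000000 | push {}
  [2] u=1 | in 011100 | out 100100 | prev 000000 | push {}
  [3] u=2 | in 011100 | out 111110 | prev 011100 | push {0,1}
  [4] u=3 | in 111110 | out 111111 | prev 000000 | push {2}
  [5] u=4 | in 111111 | out 100111 | prev 000000 | push {3}
  [6] u=0 | in 111111 | out 111111 | prev 011100 | push {}
  [7] u=1 | in 111111 | out 100110 | prev 100100 | push {}
  [8] u=2 | in 111111 | out 111111 | prev 111110 | push {0,1,4}
  [9] u=3 | in 111111 | out 111111 | ==
  [10] u=0 | in 111111 | out 111111 | ==
  [11] u=1 | in 111111 | out 100110 | ==
  [12] u=4 | in 111111 | out 100111 | ==

Converged values:
  [0] 111111
  [1] 100110
  [2] 111111
  [3] 111111
  [4] 100111

yes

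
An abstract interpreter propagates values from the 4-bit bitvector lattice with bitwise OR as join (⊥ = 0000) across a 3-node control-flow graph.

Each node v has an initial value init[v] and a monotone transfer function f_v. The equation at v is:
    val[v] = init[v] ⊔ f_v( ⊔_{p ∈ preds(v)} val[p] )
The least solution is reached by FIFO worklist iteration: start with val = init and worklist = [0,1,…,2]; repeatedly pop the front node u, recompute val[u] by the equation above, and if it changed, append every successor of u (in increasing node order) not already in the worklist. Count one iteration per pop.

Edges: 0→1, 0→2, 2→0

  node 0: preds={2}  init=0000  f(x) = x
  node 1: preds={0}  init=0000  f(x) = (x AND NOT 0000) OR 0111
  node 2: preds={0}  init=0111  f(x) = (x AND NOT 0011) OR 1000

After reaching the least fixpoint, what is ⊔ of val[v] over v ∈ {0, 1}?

1111

Trace (6 dequeues):
  [1] u=0 | in 0111 | out 0111 | prev 0000 | push {}
  [2] u=1 | in 0111 | out 0111 | prev 0000 | push {}
  [3] u=2 | in 0111 | out 1111 | prev 0111 | push {0}
  [4] u=0 | in 1111 | out 1111 | prev 0111 | push {1,2}
  [5] u=1 | in 1111 | out 1111 | prev 0111 | push {}
  [6] u=2 | in 1111 | out 1111 | ==

Converged values:
  [0] 1111
  [1] 1111
  [2] 1111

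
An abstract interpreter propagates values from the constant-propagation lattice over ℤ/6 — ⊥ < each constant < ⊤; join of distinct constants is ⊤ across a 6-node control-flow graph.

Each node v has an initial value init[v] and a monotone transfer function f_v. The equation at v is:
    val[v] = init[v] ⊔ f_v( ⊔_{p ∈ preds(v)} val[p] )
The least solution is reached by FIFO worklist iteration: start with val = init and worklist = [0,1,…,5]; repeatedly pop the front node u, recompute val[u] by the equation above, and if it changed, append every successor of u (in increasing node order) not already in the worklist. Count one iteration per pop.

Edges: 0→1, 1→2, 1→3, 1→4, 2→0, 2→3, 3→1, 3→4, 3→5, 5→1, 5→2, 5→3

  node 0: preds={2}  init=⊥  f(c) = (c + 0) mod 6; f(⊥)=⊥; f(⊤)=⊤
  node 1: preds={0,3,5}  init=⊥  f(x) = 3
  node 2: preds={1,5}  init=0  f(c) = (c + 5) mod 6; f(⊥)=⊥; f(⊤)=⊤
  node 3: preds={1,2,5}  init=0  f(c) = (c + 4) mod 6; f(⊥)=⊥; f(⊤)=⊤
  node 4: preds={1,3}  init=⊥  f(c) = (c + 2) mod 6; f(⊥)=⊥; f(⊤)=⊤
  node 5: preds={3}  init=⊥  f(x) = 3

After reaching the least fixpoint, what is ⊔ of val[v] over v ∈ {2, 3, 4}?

⊤

Worklist (10 pops):
  #1 pop 0: in=0 → 0 (was ⊥); enqueue []
  #2 pop 1: in=0 → 3 (was ⊥); enqueue []
  #3 pop 2: in=3 → ⊤ (was 0); enqueue [0]
  #4 pop 3: in=⊤ → ⊤ (was 0); enqueue [1]
  #5 pop 4: in=⊤ → ⊤ (was ⊥); enqueue []
  #6 pop 5: in=⊤ → 3 (was ⊥); enqueue [2,3]
  #7 pop 0: in=⊤ → ⊤ (was 0); enqueue []
  #8 pop 1: in=⊤ → 3 (no change)
  #9 pop 2: in=3 → ⊤ (no change)
  #10 pop 3: in=⊤ → ⊤ (no change)

Fixpoint:
  val[0] = ⊤
  val[1] = 3
  val[2] = ⊤
  val[3] = ⊤
  val[4] = ⊤
  val[5] = 3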